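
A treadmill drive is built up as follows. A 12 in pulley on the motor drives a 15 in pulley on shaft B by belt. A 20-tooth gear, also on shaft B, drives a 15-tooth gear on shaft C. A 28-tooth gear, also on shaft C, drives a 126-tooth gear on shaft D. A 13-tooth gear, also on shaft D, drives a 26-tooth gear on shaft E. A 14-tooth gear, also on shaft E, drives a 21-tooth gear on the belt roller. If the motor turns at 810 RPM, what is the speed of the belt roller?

Belt: ratio = 15/12 = 1.25, so shaft B turns at 810 / 1.25 = 648 RPM.
Gear mesh: ratio = 15/20 = 0.75, so shaft C turns at 648 / 0.75 = 864 RPM.
Gear mesh: ratio = 126/28 = 4.5, so shaft D turns at 864 / 4.5 = 192 RPM.
Gear mesh: ratio = 26/13 = 2, so shaft E turns at 192 / 2 = 96 RPM.
Gear mesh: ratio = 21/14 = 1.5, so the belt roller turns at 96 / 1.5 = 64 RPM.

64 RPM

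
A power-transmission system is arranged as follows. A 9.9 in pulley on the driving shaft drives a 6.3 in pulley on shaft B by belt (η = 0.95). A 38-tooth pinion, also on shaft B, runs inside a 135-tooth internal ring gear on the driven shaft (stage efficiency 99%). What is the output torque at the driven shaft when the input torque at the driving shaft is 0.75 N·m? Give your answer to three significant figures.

1.59 N·m

belt 6.3/9.9 = 0.63636 → τ = 0.75·0.63636·0.95 = 0.45341 N·m
internal gear 135/38 = 3.5526 → τ = 0.45341·3.5526·0.99 = 1.5947 N·m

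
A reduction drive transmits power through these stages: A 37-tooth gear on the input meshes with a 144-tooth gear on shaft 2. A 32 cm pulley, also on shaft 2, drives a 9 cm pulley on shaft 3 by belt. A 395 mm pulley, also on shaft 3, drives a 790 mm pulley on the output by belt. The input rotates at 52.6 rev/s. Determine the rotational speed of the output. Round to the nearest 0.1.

24.0 rev/s

gear mesh 144/37 = 3.8919 → 52.6/3.8919 = 13.515 rev/s
belt 9/32 = 0.28125 → 13.515/0.28125 = 48.054 rev/s
belt 790/395 = 2 → 48.054/2 = 24.027 rev/s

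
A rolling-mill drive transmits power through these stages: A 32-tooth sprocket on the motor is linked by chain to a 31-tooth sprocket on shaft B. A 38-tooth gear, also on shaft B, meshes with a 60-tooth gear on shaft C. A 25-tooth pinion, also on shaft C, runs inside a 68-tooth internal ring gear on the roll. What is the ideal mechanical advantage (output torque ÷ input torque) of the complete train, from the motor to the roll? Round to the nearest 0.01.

4.16

Each stage contributes driven/driver: chain 31/32 = 0.96875, gear mesh 60/38 = 1.5789, internal gear 68/25 = 2.72.
Overall: 0.96875 × 1.5789 × 2.72 = 4.1605.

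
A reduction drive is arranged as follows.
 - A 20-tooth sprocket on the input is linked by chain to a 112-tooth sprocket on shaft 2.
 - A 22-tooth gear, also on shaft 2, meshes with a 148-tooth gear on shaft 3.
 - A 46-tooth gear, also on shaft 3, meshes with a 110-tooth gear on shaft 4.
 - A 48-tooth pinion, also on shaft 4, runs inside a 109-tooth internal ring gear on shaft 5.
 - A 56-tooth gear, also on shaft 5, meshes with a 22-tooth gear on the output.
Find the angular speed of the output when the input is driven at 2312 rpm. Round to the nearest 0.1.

chain 112/20 = 5.6 → 2312/5.6 = 412.86 rpm
gear mesh 148/22 = 6.7273 → 412.86/6.7273 = 61.371 rpm
gear mesh 110/46 = 2.3913 → 61.371/2.3913 = 25.664 rpm
internal gear 109/48 = 2.2708 → 25.664/2.2708 = 11.302 rpm
gear mesh 22/56 = 0.39286 → 11.302/0.39286 = 28.768 rpm

28.8 rpm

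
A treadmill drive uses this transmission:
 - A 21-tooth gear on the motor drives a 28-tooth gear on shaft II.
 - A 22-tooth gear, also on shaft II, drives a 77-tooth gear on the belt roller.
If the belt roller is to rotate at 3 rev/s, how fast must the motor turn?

14 rev/s

Overall ratio R = 1.3333 × 3.5 = 4.6667.
Required input speed = output speed × R = 3 × 4.6667 = 14 rev/s.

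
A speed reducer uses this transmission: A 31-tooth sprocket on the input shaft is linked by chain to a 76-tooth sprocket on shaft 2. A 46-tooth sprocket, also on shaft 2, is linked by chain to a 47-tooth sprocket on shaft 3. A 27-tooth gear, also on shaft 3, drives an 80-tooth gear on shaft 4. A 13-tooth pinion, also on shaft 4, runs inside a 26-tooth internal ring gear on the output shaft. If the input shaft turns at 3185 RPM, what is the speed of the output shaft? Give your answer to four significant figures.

chain 76/31 = 2.4516 → 3185/2.4516 = 1299.1 RPM
chain 47/46 = 1.0217 → 1299.1/1.0217 = 1271.5 RPM
gear mesh 80/27 = 2.963 → 1271.5/2.963 = 429.13 RPM
internal gear 26/13 = 2 → 429.13/2 = 214.57 RPM

214.6 RPM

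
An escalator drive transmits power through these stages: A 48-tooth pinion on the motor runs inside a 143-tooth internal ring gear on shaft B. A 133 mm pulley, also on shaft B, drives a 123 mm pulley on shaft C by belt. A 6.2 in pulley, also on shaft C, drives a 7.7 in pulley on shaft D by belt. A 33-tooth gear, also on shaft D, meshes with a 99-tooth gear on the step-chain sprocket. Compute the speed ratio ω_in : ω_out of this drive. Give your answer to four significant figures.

Each stage contributes driven/driver: internal gear 143/48 = 2.9792, belt 123/133 = 0.92481, belt 7.7/6.2 = 1.2419, gear mesh 99/33 = 3.
Overall: 2.9792 × 0.92481 × 1.2419 × 3 = 10.265.

10.27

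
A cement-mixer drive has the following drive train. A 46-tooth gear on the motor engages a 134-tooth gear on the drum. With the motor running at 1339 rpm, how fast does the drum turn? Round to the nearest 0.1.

the motor → the drum (gear mesh, 134/46): 1339 ÷ 2.913 = 459.66 rpm

459.7 rpm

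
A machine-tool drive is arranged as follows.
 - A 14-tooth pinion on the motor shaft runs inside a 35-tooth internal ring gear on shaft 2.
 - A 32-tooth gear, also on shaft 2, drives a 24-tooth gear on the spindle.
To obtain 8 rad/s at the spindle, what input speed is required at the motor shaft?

Overall ratio R = 2.5 × 0.75 = 1.875.
Required input speed = output speed × R = 8 × 1.875 = 15 rad/s.

15 rad/s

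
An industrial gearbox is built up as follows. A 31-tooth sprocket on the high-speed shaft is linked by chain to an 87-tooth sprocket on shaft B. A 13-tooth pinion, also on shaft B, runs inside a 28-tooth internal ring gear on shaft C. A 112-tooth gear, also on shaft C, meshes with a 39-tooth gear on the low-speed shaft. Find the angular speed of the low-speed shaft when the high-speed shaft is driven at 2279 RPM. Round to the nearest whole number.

1083 RPM

the high-speed shaft → shaft B (chain, 87/31): 2279 ÷ 2.8065 = 812.06 RPM
shaft B → shaft C (internal gear, 28/13): 812.06 ÷ 2.1538 = 377.03 RPM
shaft C → the low-speed shaft (gear mesh, 39/112): 377.03 ÷ 0.34821 = 1082.7 RPM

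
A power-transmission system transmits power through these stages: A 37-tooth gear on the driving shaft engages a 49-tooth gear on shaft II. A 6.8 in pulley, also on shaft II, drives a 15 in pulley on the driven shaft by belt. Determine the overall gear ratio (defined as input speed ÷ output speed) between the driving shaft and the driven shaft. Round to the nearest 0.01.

Each stage contributes driven/driver: gear mesh 49/37 = 1.3243, belt 15/6.8 = 2.2059.
Overall: 1.3243 × 2.2059 = 2.9213.

2.92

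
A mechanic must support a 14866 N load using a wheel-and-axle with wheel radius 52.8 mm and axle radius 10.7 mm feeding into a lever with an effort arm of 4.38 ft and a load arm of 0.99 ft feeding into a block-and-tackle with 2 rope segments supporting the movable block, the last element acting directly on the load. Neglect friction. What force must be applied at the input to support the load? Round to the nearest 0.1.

340.5 N

Wheel-and-axle MA = R/r = 52.8/10.7 = 4.9346.
Lever MA = effort arm / load arm = 4.38/0.99 = 4.4242.
Block-and-tackle MA = number of supporting rope parts = 2.
Combined ideal MA = 4.9346 × 4.4242 × 2 = 43.664.
Effort = load / MA = 14866 / 43.664 = 340.47 N.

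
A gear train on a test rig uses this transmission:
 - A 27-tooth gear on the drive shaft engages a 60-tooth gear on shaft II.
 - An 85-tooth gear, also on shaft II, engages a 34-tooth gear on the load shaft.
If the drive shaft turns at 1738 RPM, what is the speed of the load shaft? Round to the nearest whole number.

gear mesh 60/27 = 2.2222 → 1738/2.2222 = 782.1 RPM
gear mesh 34/85 = 0.4 → 782.1/0.4 = 1955.2 RPM

1955 RPM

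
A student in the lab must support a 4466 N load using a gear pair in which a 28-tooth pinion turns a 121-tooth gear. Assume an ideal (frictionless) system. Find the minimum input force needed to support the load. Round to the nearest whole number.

1033 N

Gear pair MA = 121/28 = 4.3214.
Effort = load / MA = 4466 / 4.3214 = 1033.5 N.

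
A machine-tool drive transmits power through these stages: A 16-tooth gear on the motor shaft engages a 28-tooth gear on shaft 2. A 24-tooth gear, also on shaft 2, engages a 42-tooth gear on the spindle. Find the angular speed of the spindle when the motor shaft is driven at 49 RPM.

16 RPM

gear mesh 28/16 = 1.75 → 49/1.75 = 28 RPM
gear mesh 42/24 = 1.75 → 28/1.75 = 16 RPM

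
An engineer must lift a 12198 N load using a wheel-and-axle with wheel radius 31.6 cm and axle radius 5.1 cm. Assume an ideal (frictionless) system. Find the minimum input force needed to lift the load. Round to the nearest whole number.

Wheel-and-axle MA = R/r = 31.6/5.1 = 6.1961.
Effort = load / MA = 12198 / 6.1961 = 1968.7 N.

1969 N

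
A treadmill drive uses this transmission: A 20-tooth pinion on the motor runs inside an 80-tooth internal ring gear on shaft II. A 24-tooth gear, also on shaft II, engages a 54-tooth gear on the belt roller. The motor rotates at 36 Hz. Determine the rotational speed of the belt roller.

4 Hz

Internal gear: ratio = 80/20 = 4, so shaft II turns at 36 / 4 = 9 Hz.
Gear mesh: ratio = 54/24 = 2.25, so the belt roller turns at 9 / 2.25 = 4 Hz.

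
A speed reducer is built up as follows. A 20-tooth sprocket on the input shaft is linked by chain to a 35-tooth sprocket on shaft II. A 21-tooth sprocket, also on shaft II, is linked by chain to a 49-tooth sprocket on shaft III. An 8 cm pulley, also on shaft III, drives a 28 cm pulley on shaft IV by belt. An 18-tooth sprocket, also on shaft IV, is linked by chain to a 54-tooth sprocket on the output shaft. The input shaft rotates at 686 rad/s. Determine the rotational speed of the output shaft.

Chain: ratio = 35/20 = 1.75, so shaft II turns at 686 / 1.75 = 392 rad/s.
Chain: ratio = 49/21 = 2.3333, so shaft III turns at 392 / 2.3333 = 168 rad/s.
Belt: ratio = 28/8 = 3.5, so shaft IV turns at 168 / 3.5 = 48 rad/s.
Chain: ratio = 54/18 = 3, so the output shaft turns at 48 / 3 = 16 rad/s.

16 rad/s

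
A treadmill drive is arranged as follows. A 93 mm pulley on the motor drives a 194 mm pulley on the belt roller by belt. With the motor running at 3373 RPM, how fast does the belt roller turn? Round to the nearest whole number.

the motor → the belt roller (belt, 194/93): 3373 ÷ 2.086 = 1617 RPM

1617 RPM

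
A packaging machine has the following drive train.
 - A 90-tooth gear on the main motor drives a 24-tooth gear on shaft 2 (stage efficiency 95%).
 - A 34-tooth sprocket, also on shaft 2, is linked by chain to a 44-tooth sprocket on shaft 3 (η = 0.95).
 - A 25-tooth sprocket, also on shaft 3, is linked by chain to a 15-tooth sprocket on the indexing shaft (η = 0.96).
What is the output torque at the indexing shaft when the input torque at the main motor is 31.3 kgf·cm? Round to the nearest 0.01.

5.62 kgf·cm

After the gear mesh (24/90): 31.3 × 0.26667 × 0.95 = 7.9293 kgf·cm
After the chain (44/34): 7.9293 × 1.2941 × 0.95 = 9.7484 kgf·cm
After the chain (15/25): 9.7484 × 0.6 × 0.96 = 5.6151 kgf·cm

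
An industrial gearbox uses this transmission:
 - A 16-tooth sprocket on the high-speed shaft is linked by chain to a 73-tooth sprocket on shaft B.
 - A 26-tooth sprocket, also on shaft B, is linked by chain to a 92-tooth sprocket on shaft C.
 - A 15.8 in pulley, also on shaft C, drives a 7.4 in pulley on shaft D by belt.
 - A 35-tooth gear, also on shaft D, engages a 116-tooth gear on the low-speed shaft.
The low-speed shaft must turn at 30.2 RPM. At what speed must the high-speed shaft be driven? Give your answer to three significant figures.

757 RPM

Overall ratio R = 4.5625 × 3.5385 × 0.46835 × 3.3143 = 25.06.
Required input speed = output speed × R = 30.2 × 25.06 = 756.81 RPM.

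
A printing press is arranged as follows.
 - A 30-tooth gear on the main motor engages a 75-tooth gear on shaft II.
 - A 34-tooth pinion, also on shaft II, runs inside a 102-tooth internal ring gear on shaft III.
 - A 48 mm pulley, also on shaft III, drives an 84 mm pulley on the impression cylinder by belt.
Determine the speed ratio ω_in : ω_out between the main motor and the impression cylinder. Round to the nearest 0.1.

Each stage contributes driven/driver: gear mesh 75/30 = 2.5, internal gear 102/34 = 3, belt 84/48 = 1.75.
Overall: 2.5 × 3 × 1.75 = 13.125.

13.1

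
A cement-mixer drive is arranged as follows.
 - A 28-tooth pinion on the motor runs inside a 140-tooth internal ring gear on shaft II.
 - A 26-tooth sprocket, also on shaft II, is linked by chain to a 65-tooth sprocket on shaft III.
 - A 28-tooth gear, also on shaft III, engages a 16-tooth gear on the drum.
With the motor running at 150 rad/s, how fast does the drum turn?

21 rad/s

internal gear 140/28 = 5 → 150/5 = 30 rad/s
chain 65/26 = 2.5 → 30/2.5 = 12 rad/s
gear mesh 16/28 = 0.57143 → 12/0.57143 = 21 rad/s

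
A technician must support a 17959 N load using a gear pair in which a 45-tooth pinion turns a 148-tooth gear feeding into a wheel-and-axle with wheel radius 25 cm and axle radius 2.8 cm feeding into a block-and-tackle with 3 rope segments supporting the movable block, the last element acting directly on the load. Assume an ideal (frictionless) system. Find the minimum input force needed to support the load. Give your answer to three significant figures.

204 N

Gear pair MA = 148/45 = 3.2889.
Wheel-and-axle MA = R/r = 25/2.8 = 8.9286.
Block-and-tackle MA = number of supporting rope parts = 3.
Combined ideal MA = 3.2889 × 8.9286 × 3 = 88.095.
Effort = load / MA = 17959 / 88.095 = 203.86 N.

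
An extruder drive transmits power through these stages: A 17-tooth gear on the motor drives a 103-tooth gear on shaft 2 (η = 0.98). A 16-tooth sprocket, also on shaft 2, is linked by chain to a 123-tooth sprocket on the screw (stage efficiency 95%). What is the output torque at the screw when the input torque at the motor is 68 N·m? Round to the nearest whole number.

gear mesh 103/17 = 6.0588 → τ = 68·6.0588·0.98 = 403.76 N·m
chain 123/16 = 7.6875 → τ = 403.76·7.6875·0.95 = 2948.7 N·m

2949 N·m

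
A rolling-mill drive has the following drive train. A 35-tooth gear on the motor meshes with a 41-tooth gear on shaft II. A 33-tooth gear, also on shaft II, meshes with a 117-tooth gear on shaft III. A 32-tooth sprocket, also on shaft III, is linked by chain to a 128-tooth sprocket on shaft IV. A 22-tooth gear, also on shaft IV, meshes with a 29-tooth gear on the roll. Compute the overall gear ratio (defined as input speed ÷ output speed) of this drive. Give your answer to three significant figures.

Each stage contributes driven/driver: gear mesh 41/35 = 1.1714, gear mesh 117/33 = 3.5455, chain 128/32 = 4, gear mesh 29/22 = 1.3182.
Overall: 1.1714 × 3.5455 × 4 × 1.3182 = 21.899.

21.9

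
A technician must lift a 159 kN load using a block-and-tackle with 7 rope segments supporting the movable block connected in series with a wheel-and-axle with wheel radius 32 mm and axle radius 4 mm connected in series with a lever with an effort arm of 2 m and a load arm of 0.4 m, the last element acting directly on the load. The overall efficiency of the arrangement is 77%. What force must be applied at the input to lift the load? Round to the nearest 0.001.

Block-and-tackle MA = number of supporting rope parts = 7.
Wheel-and-axle MA = R/r = 32/4 = 8.
Lever MA = effort arm / load arm = 2/0.4 = 5.
Combined ideal MA = 7 × 8 × 5 = 280.
Actual MA = 280 × 0.77 = 215.6.
Effort = load / actual MA = 159 / 215.6 = 0.73748 kN.

0.737 kN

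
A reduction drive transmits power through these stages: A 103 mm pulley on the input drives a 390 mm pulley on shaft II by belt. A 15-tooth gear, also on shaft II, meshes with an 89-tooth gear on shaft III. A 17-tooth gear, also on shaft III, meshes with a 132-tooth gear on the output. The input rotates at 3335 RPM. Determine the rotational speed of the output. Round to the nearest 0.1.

19.1 RPM

the input → shaft II (belt, 390/103): 3335 ÷ 3.7864 = 880.78 RPM
shaft II → shaft III (gear mesh, 89/15): 880.78 ÷ 5.9333 = 148.45 RPM
shaft III → the output (gear mesh, 132/17): 148.45 ÷ 7.7647 = 19.118 RPM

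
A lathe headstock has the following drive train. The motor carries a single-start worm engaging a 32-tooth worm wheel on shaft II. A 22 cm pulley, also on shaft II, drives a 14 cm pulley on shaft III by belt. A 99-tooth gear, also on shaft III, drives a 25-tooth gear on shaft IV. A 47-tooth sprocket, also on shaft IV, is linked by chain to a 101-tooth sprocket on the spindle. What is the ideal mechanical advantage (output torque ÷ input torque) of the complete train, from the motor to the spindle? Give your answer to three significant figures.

Each stage contributes driven/driver: worm 32/1 = 32, belt 14/22 = 0.63636, gear mesh 25/99 = 0.25253, chain 101/47 = 2.1489.
Overall: 32 × 0.63636 × 0.25253 × 2.1489 = 11.051.

11.1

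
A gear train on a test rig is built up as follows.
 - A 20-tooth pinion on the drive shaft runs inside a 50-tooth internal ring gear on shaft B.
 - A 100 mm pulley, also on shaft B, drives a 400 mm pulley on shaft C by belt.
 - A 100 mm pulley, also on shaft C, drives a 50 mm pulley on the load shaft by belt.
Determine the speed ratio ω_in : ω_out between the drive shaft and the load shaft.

5

Each stage contributes driven/driver: internal gear 50/20 = 2.5, belt 400/100 = 4, belt 50/100 = 0.5.
Overall: 2.5 × 4 × 0.5 = 5.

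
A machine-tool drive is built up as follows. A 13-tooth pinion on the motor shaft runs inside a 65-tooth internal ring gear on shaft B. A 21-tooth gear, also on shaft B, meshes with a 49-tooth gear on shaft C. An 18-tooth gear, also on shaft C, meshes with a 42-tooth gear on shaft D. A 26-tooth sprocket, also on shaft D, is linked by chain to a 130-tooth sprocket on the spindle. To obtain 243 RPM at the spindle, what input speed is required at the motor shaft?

33075 RPM

Overall ratio R = 5 × 2.3333 × 2.3333 × 5 = 136.11.
Required input speed = output speed × R = 243 × 136.11 = 33075 RPM.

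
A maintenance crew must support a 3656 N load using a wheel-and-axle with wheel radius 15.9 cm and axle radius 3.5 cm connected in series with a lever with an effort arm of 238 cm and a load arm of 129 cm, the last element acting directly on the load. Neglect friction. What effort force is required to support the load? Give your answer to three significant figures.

436 N

Wheel-and-axle MA = R/r = 15.9/3.5 = 4.5429.
Lever MA = effort arm / load arm = 238/129 = 1.845.
Combined ideal MA = 4.5429 × 1.845 = 8.3814.
Effort = load / MA = 3656 / 8.3814 = 436.2 N.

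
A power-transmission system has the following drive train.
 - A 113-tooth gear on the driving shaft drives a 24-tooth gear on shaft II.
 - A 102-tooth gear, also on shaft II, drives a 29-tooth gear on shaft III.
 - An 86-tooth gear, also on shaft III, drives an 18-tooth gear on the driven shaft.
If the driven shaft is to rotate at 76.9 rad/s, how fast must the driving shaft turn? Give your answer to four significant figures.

Overall ratio R = 0.21239 × 0.28431 × 0.2093 = 0.012639.
Required input speed = output speed × R = 76.9 × 0.012639 = 0.97192 rad/s.

0.9719 rad/s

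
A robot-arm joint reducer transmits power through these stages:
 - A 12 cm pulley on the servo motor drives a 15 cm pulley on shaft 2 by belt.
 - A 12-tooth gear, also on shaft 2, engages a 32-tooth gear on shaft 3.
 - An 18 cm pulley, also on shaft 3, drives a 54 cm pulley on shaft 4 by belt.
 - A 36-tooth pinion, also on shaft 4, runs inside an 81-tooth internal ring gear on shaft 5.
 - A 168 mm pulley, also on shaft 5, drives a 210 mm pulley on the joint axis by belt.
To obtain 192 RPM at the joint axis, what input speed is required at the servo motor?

5400 RPM

Overall ratio R = 1.25 × 2.6667 × 3 × 2.25 × 1.25 = 28.125.
Required input speed = output speed × R = 192 × 28.125 = 5400 RPM.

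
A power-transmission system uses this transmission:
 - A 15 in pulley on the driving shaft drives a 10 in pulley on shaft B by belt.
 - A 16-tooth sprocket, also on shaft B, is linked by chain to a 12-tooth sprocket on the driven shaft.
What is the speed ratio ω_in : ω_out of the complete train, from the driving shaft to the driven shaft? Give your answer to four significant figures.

Each stage contributes driven/driver: belt 10/15 = 0.66667, chain 12/16 = 0.75.
Overall: 0.66667 × 0.75 = 0.5.

0.5000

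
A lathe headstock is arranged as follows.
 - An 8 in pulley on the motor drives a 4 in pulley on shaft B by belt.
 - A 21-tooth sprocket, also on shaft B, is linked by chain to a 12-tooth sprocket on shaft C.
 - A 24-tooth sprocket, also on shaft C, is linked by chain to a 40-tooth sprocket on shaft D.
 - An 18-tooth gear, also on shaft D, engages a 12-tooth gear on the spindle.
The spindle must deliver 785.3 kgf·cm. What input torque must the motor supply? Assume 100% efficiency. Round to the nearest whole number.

Overall ratio R = 0.5 × 0.57143 × 1.6667 × 0.66667 = 0.31746.
Input torque = output torque / R = 785.3 / 0.31746 = 2473.7 kgf·cm.

2474 kgf·cm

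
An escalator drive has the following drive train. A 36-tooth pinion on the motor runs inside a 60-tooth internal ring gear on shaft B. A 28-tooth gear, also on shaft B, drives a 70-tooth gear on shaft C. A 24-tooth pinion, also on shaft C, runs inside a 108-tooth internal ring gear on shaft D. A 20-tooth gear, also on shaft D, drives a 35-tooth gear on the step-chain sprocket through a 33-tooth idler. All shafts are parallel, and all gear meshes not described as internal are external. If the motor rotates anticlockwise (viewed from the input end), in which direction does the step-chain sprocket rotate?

clockwise

the motor → shaft B: internal mesh, same direction → CCW.
shaft B → shaft C: external mesh, 1 reversal → CW.
shaft C → shaft D: internal mesh, same direction → CW.
shaft D → the step-chain sprocket: driver → idler → driven is 2 external meshes, 2 reversals → CW.
3 reversals in total — an odd number — so the step-chain sprocket turns opposite to the motor.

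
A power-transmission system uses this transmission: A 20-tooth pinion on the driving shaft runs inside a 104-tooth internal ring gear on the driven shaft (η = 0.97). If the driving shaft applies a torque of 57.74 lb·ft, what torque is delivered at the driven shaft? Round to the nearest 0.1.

After the internal gear (104/20): 57.74 × 5.2 × 0.97 = 291.24 lb·ft

291.2 lb·ft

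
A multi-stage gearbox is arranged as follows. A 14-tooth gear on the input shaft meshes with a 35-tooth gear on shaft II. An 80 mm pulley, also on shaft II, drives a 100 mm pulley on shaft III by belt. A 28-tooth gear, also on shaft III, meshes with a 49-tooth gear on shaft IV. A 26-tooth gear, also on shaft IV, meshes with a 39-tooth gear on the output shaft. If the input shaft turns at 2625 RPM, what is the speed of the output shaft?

320 RPM

gear mesh 35/14 = 2.5 → 2625/2.5 = 1050 RPM
belt 100/80 = 1.25 → 1050/1.25 = 840 RPM
gear mesh 49/28 = 1.75 → 840/1.75 = 480 RPM
gear mesh 39/26 = 1.5 → 480/1.5 = 320 RPM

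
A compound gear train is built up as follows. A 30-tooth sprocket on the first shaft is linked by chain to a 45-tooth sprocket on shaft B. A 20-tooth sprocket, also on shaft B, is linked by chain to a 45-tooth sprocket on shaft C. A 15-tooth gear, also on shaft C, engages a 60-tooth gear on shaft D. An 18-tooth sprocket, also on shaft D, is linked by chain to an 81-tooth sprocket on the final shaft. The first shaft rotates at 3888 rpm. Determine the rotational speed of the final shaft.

chain 45/30 = 1.5 → 3888/1.5 = 2592 rpm
chain 45/20 = 2.25 → 2592/2.25 = 1152 rpm
gear mesh 60/15 = 4 → 1152/4 = 288 rpm
chain 81/18 = 4.5 → 288/4.5 = 64 rpm

64 rpm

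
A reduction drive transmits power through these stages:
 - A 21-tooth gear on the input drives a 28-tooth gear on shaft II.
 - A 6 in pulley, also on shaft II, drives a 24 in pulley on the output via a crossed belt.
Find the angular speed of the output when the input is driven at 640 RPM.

gear mesh 28/21 = 1.3333 → 640/1.3333 = 480 RPM
belt 24/6 = 4 → 480/4 = 120 RPM

120 RPM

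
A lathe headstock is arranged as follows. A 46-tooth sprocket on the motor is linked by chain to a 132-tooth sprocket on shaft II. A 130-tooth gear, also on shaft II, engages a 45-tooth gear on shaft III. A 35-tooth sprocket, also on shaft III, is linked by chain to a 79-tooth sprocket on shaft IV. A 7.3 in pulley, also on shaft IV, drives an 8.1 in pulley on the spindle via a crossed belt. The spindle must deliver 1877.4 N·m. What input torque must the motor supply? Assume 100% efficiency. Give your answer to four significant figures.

Overall ratio R = 2.8696 × 0.34615 × 2.2571 × 1.1096 = 2.4877.
Input torque = output torque / R = 1877.4 / 2.4877 = 754.66 N·m.

754.7 N·m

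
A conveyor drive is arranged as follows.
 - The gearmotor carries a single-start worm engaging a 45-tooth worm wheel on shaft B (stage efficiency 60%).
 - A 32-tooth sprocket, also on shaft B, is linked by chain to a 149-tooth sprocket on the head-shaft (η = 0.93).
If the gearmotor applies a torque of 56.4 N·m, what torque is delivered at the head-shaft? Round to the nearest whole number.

6594 N·m

Worm: ratio = 45/1 = 45; torque at shaft B = 56.4 × 45 × 0.60 = 1522.8 N·m.
Chain: ratio = 149/32 = 4.6562; torque at the head-shaft = 1522.8 × 4.6562 × 0.93 = 6594.2 N·m.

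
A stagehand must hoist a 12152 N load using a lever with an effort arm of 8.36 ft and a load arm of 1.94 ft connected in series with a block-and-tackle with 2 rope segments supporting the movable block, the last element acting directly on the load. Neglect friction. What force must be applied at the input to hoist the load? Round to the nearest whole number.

Lever MA = effort arm / load arm = 8.36/1.94 = 4.3093.
Block-and-tackle MA = number of supporting rope parts = 2.
Combined ideal MA = 4.3093 × 2 = 8.6186.
Effort = load / MA = 12152 / 8.6186 = 1410 N.

1410 N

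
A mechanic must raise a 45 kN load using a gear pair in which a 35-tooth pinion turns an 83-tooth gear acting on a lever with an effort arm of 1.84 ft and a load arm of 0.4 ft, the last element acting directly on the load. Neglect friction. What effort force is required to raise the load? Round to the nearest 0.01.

Gear pair MA = 83/35 = 2.3714.
Lever MA = effort arm / load arm = 1.84/0.4 = 4.6.
Combined ideal MA = 2.3714 × 4.6 = 10.909.
Effort = load / MA = 45 / 10.909 = 4.1252 kN.

4.13 kN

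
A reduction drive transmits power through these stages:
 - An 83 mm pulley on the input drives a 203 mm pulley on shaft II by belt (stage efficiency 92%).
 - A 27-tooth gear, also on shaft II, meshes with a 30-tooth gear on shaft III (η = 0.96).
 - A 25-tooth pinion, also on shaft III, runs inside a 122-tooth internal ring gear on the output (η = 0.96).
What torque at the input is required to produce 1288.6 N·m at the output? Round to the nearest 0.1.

114.6 N·m

Overall ratio R = 2.4458 × 1.1111 × 4.88 = 13.262; overall efficiency η = 0.92 × 0.96 × 0.96 = 0.8479.
Input torque = output torque / (R × η) = 1288.6 / (13.262 × 0.8479) = 114.6 N·m.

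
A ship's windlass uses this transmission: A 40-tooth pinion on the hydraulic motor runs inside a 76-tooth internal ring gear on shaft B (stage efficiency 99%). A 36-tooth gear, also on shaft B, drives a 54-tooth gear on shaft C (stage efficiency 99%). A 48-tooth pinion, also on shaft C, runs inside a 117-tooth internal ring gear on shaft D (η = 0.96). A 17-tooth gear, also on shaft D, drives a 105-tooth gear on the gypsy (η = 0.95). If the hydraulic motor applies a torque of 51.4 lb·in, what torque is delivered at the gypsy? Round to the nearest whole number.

Internal gear: ratio = 76/40 = 1.9; torque at shaft B = 51.4 × 1.9 × 0.99 = 96.683 lb·in.
Gear mesh: ratio = 54/36 = 1.5; torque at shaft C = 96.683 × 1.5 × 0.99 = 143.57 lb·in.
Internal gear: ratio = 117/48 = 2.4375; torque at shaft D = 143.57 × 2.4375 × 0.96 = 335.97 lb·in.
Gear mesh: ratio = 105/17 = 6.1765; torque at the gypsy = 335.97 × 6.1765 × 0.95 = 1971.3 lb·in.

1971 lb·in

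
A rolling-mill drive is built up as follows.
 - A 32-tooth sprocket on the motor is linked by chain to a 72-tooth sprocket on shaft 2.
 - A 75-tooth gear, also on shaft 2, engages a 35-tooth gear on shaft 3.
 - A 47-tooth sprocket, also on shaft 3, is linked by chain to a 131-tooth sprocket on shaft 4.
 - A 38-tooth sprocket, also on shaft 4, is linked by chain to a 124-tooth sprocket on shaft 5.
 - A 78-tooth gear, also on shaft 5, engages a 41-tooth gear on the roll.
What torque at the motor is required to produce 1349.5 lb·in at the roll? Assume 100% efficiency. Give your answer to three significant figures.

Overall ratio R = 2.25 × 0.46667 × 2.7872 × 3.2632 × 0.52564 = 5.0198.
Input torque = output torque / R = 1349.5 / 5.0198 = 268.83 lb·in.

269 lb·in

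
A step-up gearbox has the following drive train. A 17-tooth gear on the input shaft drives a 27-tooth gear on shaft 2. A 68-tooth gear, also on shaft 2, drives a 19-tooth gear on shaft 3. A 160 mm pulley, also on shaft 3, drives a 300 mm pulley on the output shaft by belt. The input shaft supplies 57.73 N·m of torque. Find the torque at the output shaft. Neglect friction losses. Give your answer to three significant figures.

gear mesh 27/17 = 1.5882 → τ = 57.73·1.5882 = 91.689 N·m
gear mesh 19/68 = 0.27941 → τ = 91.689·0.27941 = 25.619 N·m
belt 300/160 = 1.875 → τ = 25.619·1.875 = 48.036 N·m

48.0 N·m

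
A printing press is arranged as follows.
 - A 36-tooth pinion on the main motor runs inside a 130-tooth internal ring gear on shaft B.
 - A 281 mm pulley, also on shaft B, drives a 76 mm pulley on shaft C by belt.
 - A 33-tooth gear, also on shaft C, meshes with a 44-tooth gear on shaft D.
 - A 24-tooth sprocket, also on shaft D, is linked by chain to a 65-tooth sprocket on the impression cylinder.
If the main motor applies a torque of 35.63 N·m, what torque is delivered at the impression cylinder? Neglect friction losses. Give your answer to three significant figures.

Internal gear: ratio = 130/36 = 3.6111; torque at shaft B = 35.63 × 3.6111 = 128.66 N·m.
Belt: ratio = 76/281 = 0.27046; torque at shaft C = 128.66 × 0.27046 = 34.799 N·m.
Gear mesh: ratio = 44/33 = 1.3333; torque at shaft D = 34.799 × 1.3333 = 46.398 N·m.
Chain: ratio = 65/24 = 2.7083; torque at the impression cylinder = 46.398 × 2.7083 = 125.66 N·m.

126 N·m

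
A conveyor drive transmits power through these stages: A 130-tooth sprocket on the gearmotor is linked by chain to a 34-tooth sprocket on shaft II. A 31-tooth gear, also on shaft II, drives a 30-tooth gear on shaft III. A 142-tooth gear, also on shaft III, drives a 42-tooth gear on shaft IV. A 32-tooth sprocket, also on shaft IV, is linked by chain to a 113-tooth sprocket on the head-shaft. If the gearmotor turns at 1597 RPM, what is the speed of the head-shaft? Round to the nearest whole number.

the gearmotor → shaft II (chain, 34/130): 1597 ÷ 0.26154 = 6106.2 RPM
shaft II → shaft III (gear mesh, 30/31): 6106.2 ÷ 0.96774 = 6309.7 RPM
shaft III → shaft IV (gear mesh, 42/142): 6309.7 ÷ 0.29577 = 21333 RPM
shaft IV → the head-shaft (chain, 113/32): 21333 ÷ 3.5312 = 6041.2 RPM

6041 RPM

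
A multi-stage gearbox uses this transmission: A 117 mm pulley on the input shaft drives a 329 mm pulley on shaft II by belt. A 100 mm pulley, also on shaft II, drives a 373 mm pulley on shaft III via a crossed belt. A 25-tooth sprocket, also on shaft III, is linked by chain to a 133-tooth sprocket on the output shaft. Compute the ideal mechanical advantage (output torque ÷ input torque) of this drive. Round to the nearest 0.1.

55.8

Each stage contributes driven/driver: belt 329/117 = 2.812, belt 373/100 = 3.73, chain 133/25 = 5.32.
Overall: 2.812 × 3.73 × 5.32 = 55.8.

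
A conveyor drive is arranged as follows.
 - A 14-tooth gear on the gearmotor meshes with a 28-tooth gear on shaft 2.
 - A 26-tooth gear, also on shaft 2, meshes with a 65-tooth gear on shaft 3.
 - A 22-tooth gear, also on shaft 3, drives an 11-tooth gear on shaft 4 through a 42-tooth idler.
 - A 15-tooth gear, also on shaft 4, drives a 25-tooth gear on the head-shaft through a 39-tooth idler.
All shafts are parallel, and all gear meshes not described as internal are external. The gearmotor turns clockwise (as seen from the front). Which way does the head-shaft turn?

the gearmotor → shaft 2: external mesh, 1 reversal → CCW.
shaft 2 → shaft 3: external mesh, 1 reversal → CW.
shaft 3 → shaft 4: driver → idler → driven is 2 external meshes, 2 reversals → CW.
shaft 4 → the head-shaft: driver → idler → driven is 2 external meshes, 2 reversals → CW.
6 reversals in total — an even number — so the head-shaft turns the same way as the gearmotor.

clockwise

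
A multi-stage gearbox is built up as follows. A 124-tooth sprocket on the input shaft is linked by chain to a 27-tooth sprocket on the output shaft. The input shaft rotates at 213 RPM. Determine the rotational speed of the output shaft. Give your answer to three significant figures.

978 RPM

chain 27/124 = 0.21774 → 213/0.21774 = 978.22 RPM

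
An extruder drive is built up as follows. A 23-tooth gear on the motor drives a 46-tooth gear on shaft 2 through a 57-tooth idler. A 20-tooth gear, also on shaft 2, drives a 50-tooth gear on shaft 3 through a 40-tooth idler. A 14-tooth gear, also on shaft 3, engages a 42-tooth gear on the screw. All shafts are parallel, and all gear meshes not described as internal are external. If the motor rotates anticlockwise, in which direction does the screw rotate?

clockwise

the motor → shaft 2: driver → idler → driven is 2 external meshes, 2 reversals → CCW.
shaft 2 → shaft 3: driver → idler → driven is 2 external meshes, 2 reversals → CCW.
shaft 3 → the screw: external mesh, 1 reversal → CW.
5 reversals in total — an odd number — so the screw turns opposite to the motor.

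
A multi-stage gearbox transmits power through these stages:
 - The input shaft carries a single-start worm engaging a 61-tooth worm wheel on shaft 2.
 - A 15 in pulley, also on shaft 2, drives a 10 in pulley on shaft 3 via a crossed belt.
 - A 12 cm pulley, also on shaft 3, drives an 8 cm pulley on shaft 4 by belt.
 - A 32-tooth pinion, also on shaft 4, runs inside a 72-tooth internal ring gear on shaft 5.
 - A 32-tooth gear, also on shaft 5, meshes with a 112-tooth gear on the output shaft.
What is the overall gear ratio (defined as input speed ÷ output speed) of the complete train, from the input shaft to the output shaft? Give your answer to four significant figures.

Each stage contributes driven/driver: worm 61/1 = 61, belt 10/15 = 0.66667, belt 8/12 = 0.66667, internal gear 72/32 = 2.25, gear mesh 112/32 = 3.5.
Overall: 61 × 0.66667 × 0.66667 × 2.25 × 3.5 = 213.5.

213.5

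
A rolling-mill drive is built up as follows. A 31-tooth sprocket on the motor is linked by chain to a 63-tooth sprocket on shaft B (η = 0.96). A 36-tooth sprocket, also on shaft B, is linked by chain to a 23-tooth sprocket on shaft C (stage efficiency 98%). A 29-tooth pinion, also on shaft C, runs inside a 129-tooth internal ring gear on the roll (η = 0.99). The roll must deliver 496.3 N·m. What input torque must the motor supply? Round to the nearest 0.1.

92.3 N·m

Overall ratio R = 2.0323 × 0.63889 × 4.4483 = 5.7756; overall efficiency η = 0.96 × 0.98 × 0.99 = 0.9314.
Input torque = output torque / (R × η) = 496.3 / (5.7756 × 0.9314) = 92.261 N·m.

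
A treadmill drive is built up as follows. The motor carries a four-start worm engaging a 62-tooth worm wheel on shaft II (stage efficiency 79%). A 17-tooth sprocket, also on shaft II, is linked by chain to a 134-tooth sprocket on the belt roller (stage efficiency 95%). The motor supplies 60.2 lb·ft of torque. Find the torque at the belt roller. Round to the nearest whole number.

5520 lb·ft

After the worm (62/4): 60.2 × 15.5 × 0.79 = 737.15 lb·ft
After the chain (134/17): 737.15 × 7.8824 × 0.95 = 5519.9 lb·ft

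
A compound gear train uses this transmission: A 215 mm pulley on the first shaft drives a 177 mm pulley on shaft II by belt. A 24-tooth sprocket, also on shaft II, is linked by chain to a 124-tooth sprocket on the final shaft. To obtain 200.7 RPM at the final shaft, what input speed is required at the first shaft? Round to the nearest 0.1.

Overall ratio R = 0.82326 × 5.1667 = 4.2535.
Required input speed = output speed × R = 200.7 × 4.2535 = 853.68 RPM.

853.7 RPM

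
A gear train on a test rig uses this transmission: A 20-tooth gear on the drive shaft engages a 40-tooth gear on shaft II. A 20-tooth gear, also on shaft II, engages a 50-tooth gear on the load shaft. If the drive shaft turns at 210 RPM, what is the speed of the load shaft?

Gear mesh: ratio = 40/20 = 2, so shaft II turns at 210 / 2 = 105 RPM.
Gear mesh: ratio = 50/20 = 2.5, so the load shaft turns at 105 / 2.5 = 42 RPM.

42 RPM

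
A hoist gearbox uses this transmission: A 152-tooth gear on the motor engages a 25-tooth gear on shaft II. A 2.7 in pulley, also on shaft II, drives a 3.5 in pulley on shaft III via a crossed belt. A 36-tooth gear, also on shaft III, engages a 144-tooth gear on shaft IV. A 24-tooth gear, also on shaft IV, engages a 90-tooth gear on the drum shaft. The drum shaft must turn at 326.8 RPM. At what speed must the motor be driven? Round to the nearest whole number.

Overall ratio R = 0.16447 × 1.2963 × 4 × 3.75 = 3.1981.
Required input speed = output speed × R = 326.8 × 3.1981 = 1045.1 RPM.

1045 RPM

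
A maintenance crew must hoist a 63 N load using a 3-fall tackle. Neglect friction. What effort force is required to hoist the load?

21 N

Block-and-tackle MA = number of supporting rope parts = 3.
Effort = load / MA = 63 / 3 = 21 N.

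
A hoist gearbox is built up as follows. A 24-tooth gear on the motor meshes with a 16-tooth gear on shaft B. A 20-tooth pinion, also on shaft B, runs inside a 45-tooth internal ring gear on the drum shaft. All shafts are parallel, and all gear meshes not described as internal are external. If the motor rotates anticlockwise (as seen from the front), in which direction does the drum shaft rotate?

clockwise

the motor → shaft B: external mesh, 1 reversal → CW.
shaft B → the drum shaft: internal mesh, same direction → CW.
1 reversal in total — an odd number — so the drum shaft turns opposite to the motor.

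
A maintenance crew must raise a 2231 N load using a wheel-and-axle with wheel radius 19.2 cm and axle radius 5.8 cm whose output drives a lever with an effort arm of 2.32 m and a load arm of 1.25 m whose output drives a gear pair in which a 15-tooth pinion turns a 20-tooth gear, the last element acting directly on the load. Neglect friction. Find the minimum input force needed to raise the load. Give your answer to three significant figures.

Wheel-and-axle MA = R/r = 19.2/5.8 = 3.3103.
Lever MA = effort arm / load arm = 2.32/1.25 = 1.856.
Gear pair MA = 20/15 = 1.3333.
Combined ideal MA = 3.3103 × 1.856 × 1.3333 = 8.192.
Effort = load / MA = 2231 / 8.192 = 272.34 N.

272 N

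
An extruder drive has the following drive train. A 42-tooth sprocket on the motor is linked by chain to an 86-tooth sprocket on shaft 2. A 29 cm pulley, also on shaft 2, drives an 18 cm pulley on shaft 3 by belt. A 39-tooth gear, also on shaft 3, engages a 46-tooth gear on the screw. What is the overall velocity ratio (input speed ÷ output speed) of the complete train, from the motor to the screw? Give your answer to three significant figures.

Each stage contributes driven/driver: chain 86/42 = 2.0476, belt 18/29 = 0.62069, gear mesh 46/39 = 1.1795.
Overall: 2.0476 × 0.62069 × 1.1795 = 1.4991.

1.50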